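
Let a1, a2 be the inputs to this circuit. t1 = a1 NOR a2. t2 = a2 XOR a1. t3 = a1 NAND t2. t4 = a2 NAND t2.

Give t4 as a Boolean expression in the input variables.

a2 NAND (a2 XOR a1)

t2 = a2 XOR a1
t4 = a2 NAND t2 = a2 NAND (a2 XOR a1)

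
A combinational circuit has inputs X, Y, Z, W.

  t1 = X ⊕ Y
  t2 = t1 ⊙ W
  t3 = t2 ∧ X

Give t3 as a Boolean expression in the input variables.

((X ⊕ Y) ⊙ W) ∧ X

t1 = X ⊕ Y
t2 = t1 ⊙ W = (X ⊕ Y) ⊙ W
t3 = t2 ∧ X = ((X ⊕ Y) ⊙ W) ∧ X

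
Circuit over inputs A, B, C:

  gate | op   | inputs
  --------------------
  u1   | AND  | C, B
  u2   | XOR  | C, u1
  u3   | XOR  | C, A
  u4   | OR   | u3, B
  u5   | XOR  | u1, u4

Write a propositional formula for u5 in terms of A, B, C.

u1 = C AND B
u3 = C XOR A
u4 = u3 OR B = (C XOR A) OR B
u5 = u1 XOR u4 = (C AND B) XOR ((C XOR A) OR B)

(C AND B) XOR ((C XOR A) OR B)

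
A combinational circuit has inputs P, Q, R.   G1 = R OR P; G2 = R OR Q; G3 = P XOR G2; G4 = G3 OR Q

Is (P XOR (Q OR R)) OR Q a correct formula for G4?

Yes

G2 = R OR Q
G3 = P XOR G2 = P XOR (R OR Q)
G4 = G3 OR Q = (P XOR (R OR Q)) OR Q
At P=0, Q=0, R=0: circuit gives 0, formula gives 0.
At P=0, Q=0, R=1: circuit gives 1, formula gives 1.
Agrees on all 8 inputs.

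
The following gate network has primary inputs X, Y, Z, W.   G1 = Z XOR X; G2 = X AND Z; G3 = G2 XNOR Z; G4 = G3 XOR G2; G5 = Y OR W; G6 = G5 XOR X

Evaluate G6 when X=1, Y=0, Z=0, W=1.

G5 = 0 OR 1 = 1
G6 = 1 XOR 1 = 0

0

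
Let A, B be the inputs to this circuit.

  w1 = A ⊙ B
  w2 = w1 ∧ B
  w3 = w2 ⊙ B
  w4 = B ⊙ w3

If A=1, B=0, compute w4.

0

w1 = 1 ⊙ 0 = 0
w2 = 0 ∧ 0 = 0
w3 = 0 ⊙ 0 = 1
w4 = 0 ⊙ 1 = 0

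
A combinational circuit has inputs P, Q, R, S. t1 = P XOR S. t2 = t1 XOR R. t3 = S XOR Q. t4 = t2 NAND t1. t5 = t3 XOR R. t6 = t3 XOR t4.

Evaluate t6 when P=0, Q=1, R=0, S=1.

t1 = 0 XOR 1 = 1
t2 = 1 XOR 0 = 1
t3 = 1 XOR 1 = 0
t4 = 1 NAND 1 = 0
t6 = 0 XOR 0 = 0

0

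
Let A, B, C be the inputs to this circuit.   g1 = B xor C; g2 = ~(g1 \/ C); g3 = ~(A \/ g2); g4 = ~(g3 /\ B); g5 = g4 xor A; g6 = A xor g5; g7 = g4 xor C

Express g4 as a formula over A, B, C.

~((~(A \/ (~((B xor C) \/ C)))) /\ B)

g1 = B xor C
g2 = ~(g1 \/ C) = ~((B xor C) \/ C)
g3 = ~(A \/ g2) = ~(A \/ (~((B xor C) \/ C)))
g4 = ~(g3 /\ B) = ~((~(A \/ (~((B xor C) \/ C)))) /\ B)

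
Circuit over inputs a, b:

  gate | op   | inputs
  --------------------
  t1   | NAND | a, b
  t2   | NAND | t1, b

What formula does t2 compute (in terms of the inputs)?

(a NAND b) NAND b

t1 = a NAND b
t2 = t1 NAND b = (a NAND b) NAND b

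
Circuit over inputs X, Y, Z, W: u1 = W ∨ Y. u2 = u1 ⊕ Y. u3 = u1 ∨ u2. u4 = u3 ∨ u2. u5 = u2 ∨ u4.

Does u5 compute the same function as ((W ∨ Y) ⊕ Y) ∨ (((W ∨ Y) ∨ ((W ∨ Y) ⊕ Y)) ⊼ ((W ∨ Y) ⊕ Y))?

u1 = W ∨ Y
u2 = u1 ⊕ Y = (W ∨ Y) ⊕ Y
u3 = u1 ∨ u2 = (W ∨ Y) ∨ ((W ∨ Y) ⊕ Y)
u4 = u3 ∨ u2 = ((W ∨ Y) ∨ ((W ∨ Y) ⊕ Y)) ∨ ((W ∨ Y) ⊕ Y)
u5 = u2 ∨ u4 = ((W ∨ Y) ⊕ Y) ∨ (((W ∨ Y) ∨ ((W ∨ Y) ⊕ Y)) ∨ ((W ∨ Y) ⊕ Y))
At X=0, Y=0, Z=0, W=0: circuit gives 0, formula gives 1.

No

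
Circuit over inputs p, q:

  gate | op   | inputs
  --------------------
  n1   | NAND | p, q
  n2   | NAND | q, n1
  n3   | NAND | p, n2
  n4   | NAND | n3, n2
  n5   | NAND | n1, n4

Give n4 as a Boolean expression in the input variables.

n1 = p NAND q
n2 = q NAND n1 = q NAND (p NAND q)
n3 = p NAND n2 = p NAND (q NAND (p NAND q))
n4 = n3 NAND n2 = (p NAND (q NAND (p NAND q))) NAND (q NAND (p NAND q))

(p NAND (q NAND (p NAND q))) NAND (q NAND (p NAND q))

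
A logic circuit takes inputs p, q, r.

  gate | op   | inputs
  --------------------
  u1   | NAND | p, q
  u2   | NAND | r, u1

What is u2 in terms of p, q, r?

u1 = p NAND q
u2 = r NAND u1 = r NAND (p NAND q)

r NAND (p NAND q)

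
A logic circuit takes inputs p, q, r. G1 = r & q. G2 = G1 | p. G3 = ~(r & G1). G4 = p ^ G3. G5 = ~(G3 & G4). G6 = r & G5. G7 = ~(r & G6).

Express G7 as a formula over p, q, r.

~(r & (r & (~((~(r & (r & q))) & (p ^ (~(r & (r & q))))))))

G1 = r & q
G3 = ~(r & G1) = ~(r & (r & q))
G4 = p ^ G3 = p ^ (~(r & (r & q)))
G5 = ~(G3 & G4) = ~((~(r & (r & q))) & (p ^ (~(r & (r & q)))))
G6 = r & G5 = r & (~((~(r & (r & q))) & (p ^ (~(r & (r & q))))))
G7 = ~(r & G6) = ~(r & (r & (~((~(r & (r & q))) & (p ^ (~(r & (r & q))))))))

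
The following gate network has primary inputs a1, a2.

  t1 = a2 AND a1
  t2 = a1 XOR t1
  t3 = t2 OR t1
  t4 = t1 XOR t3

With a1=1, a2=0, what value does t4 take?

1

t1 = 0 AND 1 = 0
t2 = 1 XOR 0 = 1
t3 = 1 OR 0 = 1
t4 = 0 XOR 1 = 1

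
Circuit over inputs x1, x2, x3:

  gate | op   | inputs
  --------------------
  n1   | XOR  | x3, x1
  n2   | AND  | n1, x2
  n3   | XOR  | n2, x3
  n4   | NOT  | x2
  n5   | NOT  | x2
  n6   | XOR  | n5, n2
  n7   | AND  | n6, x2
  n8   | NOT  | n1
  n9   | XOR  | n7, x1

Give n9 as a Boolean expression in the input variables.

n1 = x3 XOR x1
n2 = n1 AND x2 = (x3 XOR x1) AND x2
n5 = NOT x2
n6 = n5 XOR n2 = NOT x2 XOR ((x3 XOR x1) AND x2)
n7 = n6 AND x2 = (NOT x2 XOR ((x3 XOR x1) AND x2)) AND x2
n9 = n7 XOR x1 = ((NOT x2 XOR ((x3 XOR x1) AND x2)) AND x2) XOR x1

((NOT x2 XOR ((x3 XOR x1) AND x2)) AND x2) XOR x1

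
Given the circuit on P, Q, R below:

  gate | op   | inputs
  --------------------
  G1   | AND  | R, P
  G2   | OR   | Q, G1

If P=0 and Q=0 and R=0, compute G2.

0

G1 = 0 AND 0 = 0
G2 = 0 OR 0 = 0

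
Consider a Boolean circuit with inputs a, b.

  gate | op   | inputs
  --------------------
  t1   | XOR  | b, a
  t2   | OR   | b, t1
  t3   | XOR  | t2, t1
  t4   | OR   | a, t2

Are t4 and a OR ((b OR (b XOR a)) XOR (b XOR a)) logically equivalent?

t1 = b XOR a
t2 = b OR t1 = b OR (b XOR a)
t4 = a OR t2 = a OR (b OR (b XOR a))
At a=0, b=1: circuit gives 1, formula gives 0.

No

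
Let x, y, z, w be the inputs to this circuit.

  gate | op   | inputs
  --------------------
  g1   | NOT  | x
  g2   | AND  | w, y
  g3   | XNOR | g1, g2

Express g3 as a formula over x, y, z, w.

g1 = NOT x
g2 = w AND y
g3 = g1 XNOR g2 = NOT x XNOR (w AND y)

NOT x XNOR (w AND y)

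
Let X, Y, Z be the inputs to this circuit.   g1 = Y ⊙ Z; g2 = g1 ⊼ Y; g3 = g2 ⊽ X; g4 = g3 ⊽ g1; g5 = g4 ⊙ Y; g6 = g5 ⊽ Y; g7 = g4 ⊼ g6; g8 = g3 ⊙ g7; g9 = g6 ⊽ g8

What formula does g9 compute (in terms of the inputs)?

g1 = Y ⊙ Z
g2 = g1 ⊼ Y = (Y ⊙ Z) ⊼ Y
g3 = g2 ⊽ X = ((Y ⊙ Z) ⊼ Y) ⊽ X
g4 = g3 ⊽ g1 = (((Y ⊙ Z) ⊼ Y) ⊽ X) ⊽ (Y ⊙ Z)
g5 = g4 ⊙ Y = ((((Y ⊙ Z) ⊼ Y) ⊽ X) ⊽ (Y ⊙ Z)) ⊙ Y
g6 = g5 ⊽ Y = (((((Y ⊙ Z) ⊼ Y) ⊽ X) ⊽ (Y ⊙ Z)) ⊙ Y) ⊽ Y
g7 = g4 ⊼ g6 = ((((Y ⊙ Z) ⊼ Y) ⊽ X) ⊽ (Y ⊙ Z)) ⊼ ((((((Y ⊙ Z) ⊼ Y) ⊽ X) ⊽ (Y ⊙ Z)) ⊙ Y) ⊽ Y)
g8 = g3 ⊙ g7 = (((Y ⊙ Z) ⊼ Y) ⊽ X) ⊙ (((((Y ⊙ Z) ⊼ Y) ⊽ X) ⊽ (Y ⊙ Z)) ⊼ ((((((Y ⊙ Z) ⊼ Y) ⊽ X) ⊽ (Y ⊙ Z)) ⊙ Y) ⊽ Y))
g9 = g6 ⊽ g8 = ((((((Y ⊙ Z) ⊼ Y) ⊽ X) ⊽ (Y ⊙ Z)) ⊙ Y) ⊽ Y) ⊽ ((((Y ⊙ Z) ⊼ Y) ⊽ X) ⊙ (((((Y ⊙ Z) ⊼ Y) ⊽ X) ⊽ (Y ⊙ Z)) ⊼ ((((((Y ⊙ Z) ⊼ Y) ⊽ X) ⊽ (Y ⊙ Z)) ⊙ Y) ⊽ Y)))

((((((Y ⊙ Z) ⊼ Y) ⊽ X) ⊽ (Y ⊙ Z)) ⊙ Y) ⊽ Y) ⊽ ((((Y ⊙ Z) ⊼ Y) ⊽ X) ⊙ (((((Y ⊙ Z) ⊼ Y) ⊽ X) ⊽ (Y ⊙ Z)) ⊼ ((((((Y ⊙ Z) ⊼ Y) ⊽ X) ⊽ (Y ⊙ Z)) ⊙ Y) ⊽ Y)))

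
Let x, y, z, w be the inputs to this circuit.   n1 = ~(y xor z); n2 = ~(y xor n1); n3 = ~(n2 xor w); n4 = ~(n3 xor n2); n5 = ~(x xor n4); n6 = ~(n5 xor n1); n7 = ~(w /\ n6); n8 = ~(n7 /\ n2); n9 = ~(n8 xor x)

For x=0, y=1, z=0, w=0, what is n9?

0

n1 = ~(1 xor 0) = 0
n2 = ~(1 xor 0) = 0
n3 = ~(0 xor 0) = 1
n4 = ~(1 xor 0) = 0
n5 = ~(0 xor 0) = 1
n6 = ~(1 xor 0) = 0
n7 = ~(0 /\ 0) = 1
n8 = ~(1 /\ 0) = 1
n9 = ~(1 xor 0) = 0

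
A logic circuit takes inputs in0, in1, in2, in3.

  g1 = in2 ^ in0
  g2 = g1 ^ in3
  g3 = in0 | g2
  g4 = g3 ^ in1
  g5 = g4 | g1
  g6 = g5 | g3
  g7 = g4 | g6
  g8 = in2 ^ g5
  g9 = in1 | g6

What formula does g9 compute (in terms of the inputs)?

in1 | ((((in0 | ((in2 ^ in0) ^ in3)) ^ in1) | (in2 ^ in0)) | (in0 | ((in2 ^ in0) ^ in3)))

g1 = in2 ^ in0
g2 = g1 ^ in3 = (in2 ^ in0) ^ in3
g3 = in0 | g2 = in0 | ((in2 ^ in0) ^ in3)
g4 = g3 ^ in1 = (in0 | ((in2 ^ in0) ^ in3)) ^ in1
g5 = g4 | g1 = ((in0 | ((in2 ^ in0) ^ in3)) ^ in1) | (in2 ^ in0)
g6 = g5 | g3 = (((in0 | ((in2 ^ in0) ^ in3)) ^ in1) | (in2 ^ in0)) | (in0 | ((in2 ^ in0) ^ in3))
g9 = in1 | g6 = in1 | ((((in0 | ((in2 ^ in0) ^ in3)) ^ in1) | (in2 ^ in0)) | (in0 | ((in2 ^ in0) ^ in3)))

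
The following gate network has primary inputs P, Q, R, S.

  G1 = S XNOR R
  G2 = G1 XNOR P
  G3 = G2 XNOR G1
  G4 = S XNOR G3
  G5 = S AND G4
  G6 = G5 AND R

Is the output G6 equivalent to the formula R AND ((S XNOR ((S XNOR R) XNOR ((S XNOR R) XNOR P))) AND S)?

Yes

G1 = S XNOR R
G2 = G1 XNOR P = (S XNOR R) XNOR P
G3 = G2 XNOR G1 = ((S XNOR R) XNOR P) XNOR (S XNOR R)
G4 = S XNOR G3 = S XNOR (((S XNOR R) XNOR P) XNOR (S XNOR R))
G5 = S AND G4 = S AND (S XNOR (((S XNOR R) XNOR P) XNOR (S XNOR R)))
G6 = G5 AND R = (S AND (S XNOR (((S XNOR R) XNOR P) XNOR (S XNOR R)))) AND R
At P=0, Q=0, R=0, S=0: circuit gives 0, formula gives 0.
At P=1, Q=0, R=1, S=1: circuit gives 1, formula gives 1.
Agrees on all 16 inputs.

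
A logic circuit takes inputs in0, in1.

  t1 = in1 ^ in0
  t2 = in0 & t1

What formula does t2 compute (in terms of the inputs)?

in0 & (in1 ^ in0)

t1 = in1 ^ in0
t2 = in0 & t1 = in0 & (in1 ^ in0)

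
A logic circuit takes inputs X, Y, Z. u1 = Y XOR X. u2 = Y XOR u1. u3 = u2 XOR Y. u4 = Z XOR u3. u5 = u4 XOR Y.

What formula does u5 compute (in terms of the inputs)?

(Z XOR ((Y XOR (Y XOR X)) XOR Y)) XOR Y

u1 = Y XOR X
u2 = Y XOR u1 = Y XOR (Y XOR X)
u3 = u2 XOR Y = (Y XOR (Y XOR X)) XOR Y
u4 = Z XOR u3 = Z XOR ((Y XOR (Y XOR X)) XOR Y)
u5 = u4 XOR Y = (Z XOR ((Y XOR (Y XOR X)) XOR Y)) XOR Y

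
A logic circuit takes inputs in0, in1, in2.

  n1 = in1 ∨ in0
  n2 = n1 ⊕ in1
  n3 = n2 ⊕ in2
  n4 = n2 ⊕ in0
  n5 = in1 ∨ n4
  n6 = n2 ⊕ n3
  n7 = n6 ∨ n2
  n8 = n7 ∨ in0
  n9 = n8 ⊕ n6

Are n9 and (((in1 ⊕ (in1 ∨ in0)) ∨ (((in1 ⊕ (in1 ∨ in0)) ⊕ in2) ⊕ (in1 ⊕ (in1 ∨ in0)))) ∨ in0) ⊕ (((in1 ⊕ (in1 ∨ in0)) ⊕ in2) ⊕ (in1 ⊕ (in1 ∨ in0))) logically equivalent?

n1 = in1 ∨ in0
n2 = n1 ⊕ in1 = (in1 ∨ in0) ⊕ in1
n3 = n2 ⊕ in2 = ((in1 ∨ in0) ⊕ in1) ⊕ in2
n6 = n2 ⊕ n3 = ((in1 ∨ in0) ⊕ in1) ⊕ (((in1 ∨ in0) ⊕ in1) ⊕ in2)
n7 = n6 ∨ n2 = (((in1 ∨ in0) ⊕ in1) ⊕ (((in1 ∨ in0) ⊕ in1) ⊕ in2)) ∨ ((in1 ∨ in0) ⊕ in1)
n8 = n7 ∨ in0 = ((((in1 ∨ in0) ⊕ in1) ⊕ (((in1 ∨ in0) ⊕ in1) ⊕ in2)) ∨ ((in1 ∨ in0) ⊕ in1)) ∨ in0
n9 = n8 ⊕ n6 = (((((in1 ∨ in0) ⊕ in1) ⊕ (((in1 ∨ in0) ⊕ in1) ⊕ in2)) ∨ ((in1 ∨ in0) ⊕ in1)) ∨ in0) ⊕ (((in1 ∨ in0) ⊕ in1) ⊕ (((in1 ∨ in0) ⊕ in1) ⊕ in2))
At in0=0, in1=0, in2=0: circuit gives 0, formula gives 0.
At in0=1, in1=0, in2=0: circuit gives 1, formula gives 1.
Agrees on all 8 inputs.

Yes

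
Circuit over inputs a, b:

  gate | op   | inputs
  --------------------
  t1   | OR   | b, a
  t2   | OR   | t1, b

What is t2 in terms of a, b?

t1 = b OR a
t2 = t1 OR b = (b OR a) OR b

(b OR a) OR b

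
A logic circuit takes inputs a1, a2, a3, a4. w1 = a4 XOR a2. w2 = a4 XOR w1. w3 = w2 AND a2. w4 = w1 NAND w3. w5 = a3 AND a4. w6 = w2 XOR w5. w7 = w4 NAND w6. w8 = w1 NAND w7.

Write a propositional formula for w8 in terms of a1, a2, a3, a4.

(a4 XOR a2) NAND (((a4 XOR a2) NAND ((a4 XOR (a4 XOR a2)) AND a2)) NAND ((a4 XOR (a4 XOR a2)) XOR (a3 AND a4)))

w1 = a4 XOR a2
w2 = a4 XOR w1 = a4 XOR (a4 XOR a2)
w3 = w2 AND a2 = (a4 XOR (a4 XOR a2)) AND a2
w4 = w1 NAND w3 = (a4 XOR a2) NAND ((a4 XOR (a4 XOR a2)) AND a2)
w5 = a3 AND a4
w6 = w2 XOR w5 = (a4 XOR (a4 XOR a2)) XOR (a3 AND a4)
w7 = w4 NAND w6 = ((a4 XOR a2) NAND ((a4 XOR (a4 XOR a2)) AND a2)) NAND ((a4 XOR (a4 XOR a2)) XOR (a3 AND a4))
w8 = w1 NAND w7 = (a4 XOR a2) NAND (((a4 XOR a2) NAND ((a4 XOR (a4 XOR a2)) AND a2)) NAND ((a4 XOR (a4 XOR a2)) XOR (a3 AND a4)))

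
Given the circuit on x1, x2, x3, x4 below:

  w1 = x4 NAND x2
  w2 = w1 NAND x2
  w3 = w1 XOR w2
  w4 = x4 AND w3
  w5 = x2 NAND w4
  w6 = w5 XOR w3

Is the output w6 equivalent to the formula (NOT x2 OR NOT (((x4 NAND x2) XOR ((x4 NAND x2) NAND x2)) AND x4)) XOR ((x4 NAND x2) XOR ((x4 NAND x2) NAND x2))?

Yes

w1 = x4 NAND x2
w2 = w1 NAND x2 = (x4 NAND x2) NAND x2
w3 = w1 XOR w2 = (x4 NAND x2) XOR ((x4 NAND x2) NAND x2)
w4 = x4 AND w3 = x4 AND ((x4 NAND x2) XOR ((x4 NAND x2) NAND x2))
w5 = x2 NAND w4 = x2 NAND (x4 AND ((x4 NAND x2) XOR ((x4 NAND x2) NAND x2)))
w6 = w5 XOR w3 = (x2 NAND (x4 AND ((x4 NAND x2) XOR ((x4 NAND x2) NAND x2)))) XOR ((x4 NAND x2) XOR ((x4 NAND x2) NAND x2))
At x1=0, x2=1, x3=0, x4=0: circuit gives 0, formula gives 0.
At x1=0, x2=0, x3=0, x4=0: circuit gives 1, formula gives 1.
Agrees on all 16 inputs.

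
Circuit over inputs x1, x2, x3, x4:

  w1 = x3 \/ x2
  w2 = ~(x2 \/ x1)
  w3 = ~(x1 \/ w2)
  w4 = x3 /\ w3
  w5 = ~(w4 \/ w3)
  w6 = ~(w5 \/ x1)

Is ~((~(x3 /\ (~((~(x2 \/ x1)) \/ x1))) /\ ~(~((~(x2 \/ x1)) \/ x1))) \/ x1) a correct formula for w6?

Yes

w2 = ~(x2 \/ x1)
w3 = ~(x1 \/ w2) = ~(x1 \/ (~(x2 \/ x1)))
w4 = x3 /\ w3 = x3 /\ (~(x1 \/ (~(x2 \/ x1))))
w5 = ~(w4 \/ w3) = ~((x3 /\ (~(x1 \/ (~(x2 \/ x1))))) \/ (~(x1 \/ (~(x2 \/ x1)))))
w6 = ~(w5 \/ x1) = ~((~((x3 /\ (~(x1 \/ (~(x2 \/ x1))))) \/ (~(x1 \/ (~(x2 \/ x1)))))) \/ x1)
At x1=0, x2=0, x3=0, x4=0: circuit gives 0, formula gives 0.
At x1=0, x2=1, x3=0, x4=0: circuit gives 1, formula gives 1.
Agrees on all 16 inputs.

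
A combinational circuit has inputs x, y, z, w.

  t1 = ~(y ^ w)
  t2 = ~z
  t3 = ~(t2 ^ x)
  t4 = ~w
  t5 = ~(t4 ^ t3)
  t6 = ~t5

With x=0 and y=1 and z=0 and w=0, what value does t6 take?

1

t2 = ~0 = 1
t3 = ~(1 ^ 0) = 0
t4 = ~0 = 1
t5 = ~(1 ^ 0) = 0
t6 = ~0 = 1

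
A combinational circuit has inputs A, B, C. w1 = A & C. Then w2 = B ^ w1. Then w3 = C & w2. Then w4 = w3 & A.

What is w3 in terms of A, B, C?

C & (B ^ (A & C))

w1 = A & C
w2 = B ^ w1 = B ^ (A & C)
w3 = C & w2 = C & (B ^ (A & C))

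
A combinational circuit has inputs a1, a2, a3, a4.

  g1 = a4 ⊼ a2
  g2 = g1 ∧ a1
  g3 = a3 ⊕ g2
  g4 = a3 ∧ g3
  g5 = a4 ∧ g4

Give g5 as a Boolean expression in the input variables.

a4 ∧ (a3 ∧ (a3 ⊕ ((a4 ⊼ a2) ∧ a1)))

g1 = a4 ⊼ a2
g2 = g1 ∧ a1 = (a4 ⊼ a2) ∧ a1
g3 = a3 ⊕ g2 = a3 ⊕ ((a4 ⊼ a2) ∧ a1)
g4 = a3 ∧ g3 = a3 ∧ (a3 ⊕ ((a4 ⊼ a2) ∧ a1))
g5 = a4 ∧ g4 = a4 ∧ (a3 ∧ (a3 ⊕ ((a4 ⊼ a2) ∧ a1)))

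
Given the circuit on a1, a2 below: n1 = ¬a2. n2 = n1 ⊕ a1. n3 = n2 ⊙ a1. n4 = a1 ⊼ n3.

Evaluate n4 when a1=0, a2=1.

1

n1 = ¬1 = 0
n2 = 0 ⊕ 0 = 0
n3 = 0 ⊙ 0 = 1
n4 = 0 ⊼ 1 = 1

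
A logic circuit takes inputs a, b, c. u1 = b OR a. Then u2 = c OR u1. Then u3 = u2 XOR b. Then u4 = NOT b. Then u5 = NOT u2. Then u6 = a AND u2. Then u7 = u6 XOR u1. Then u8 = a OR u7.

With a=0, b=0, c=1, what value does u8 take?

u1 = 0 OR 0 = 0
u2 = 1 OR 0 = 1
u6 = 0 AND 1 = 0
u7 = 0 XOR 0 = 0
u8 = 0 OR 0 = 0

0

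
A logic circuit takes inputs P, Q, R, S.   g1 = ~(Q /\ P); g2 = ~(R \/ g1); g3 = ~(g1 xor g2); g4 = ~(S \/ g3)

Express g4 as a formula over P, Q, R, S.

g1 = ~(Q /\ P)
g2 = ~(R \/ g1) = ~(R \/ (~(Q /\ P)))
g3 = ~(g1 xor g2) = ~((~(Q /\ P)) xor (~(R \/ (~(Q /\ P)))))
g4 = ~(S \/ g3) = ~(S \/ (~((~(Q /\ P)) xor (~(R \/ (~(Q /\ P)))))))

~(S \/ (~((~(Q /\ P)) xor (~(R \/ (~(Q /\ P)))))))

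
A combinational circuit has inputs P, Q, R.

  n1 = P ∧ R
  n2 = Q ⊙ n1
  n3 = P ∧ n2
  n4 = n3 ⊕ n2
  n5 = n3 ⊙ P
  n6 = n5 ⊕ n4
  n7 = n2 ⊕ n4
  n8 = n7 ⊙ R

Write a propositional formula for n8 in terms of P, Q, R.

n1 = P ∧ R
n2 = Q ⊙ n1 = Q ⊙ (P ∧ R)
n3 = P ∧ n2 = P ∧ (Q ⊙ (P ∧ R))
n4 = n3 ⊕ n2 = (P ∧ (Q ⊙ (P ∧ R))) ⊕ (Q ⊙ (P ∧ R))
n7 = n2 ⊕ n4 = (Q ⊙ (P ∧ R)) ⊕ ((P ∧ (Q ⊙ (P ∧ R))) ⊕ (Q ⊙ (P ∧ R)))
n8 = n7 ⊙ R = ((Q ⊙ (P ∧ R)) ⊕ ((P ∧ (Q ⊙ (P ∧ R))) ⊕ (Q ⊙ (P ∧ R)))) ⊙ R

((Q ⊙ (P ∧ R)) ⊕ ((P ∧ (Q ⊙ (P ∧ R))) ⊕ (Q ⊙ (P ∧ R)))) ⊙ R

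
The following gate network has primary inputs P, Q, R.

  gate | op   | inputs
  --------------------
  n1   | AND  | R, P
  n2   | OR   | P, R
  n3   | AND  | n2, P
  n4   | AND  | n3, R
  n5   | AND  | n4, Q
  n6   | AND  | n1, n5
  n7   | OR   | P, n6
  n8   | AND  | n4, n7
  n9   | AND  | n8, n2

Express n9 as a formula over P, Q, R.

n1 = R AND P
n2 = P OR R
n3 = n2 AND P = (P OR R) AND P
n4 = n3 AND R = ((P OR R) AND P) AND R
n5 = n4 AND Q = (((P OR R) AND P) AND R) AND Q
n6 = n1 AND n5 = (R AND P) AND ((((P OR R) AND P) AND R) AND Q)
n7 = P OR n6 = P OR ((R AND P) AND ((((P OR R) AND P) AND R) AND Q))
n8 = n4 AND n7 = (((P OR R) AND P) AND R) AND (P OR ((R AND P) AND ((((P OR R) AND P) AND R) AND Q)))
n9 = n8 AND n2 = ((((P OR R) AND P) AND R) AND (P OR ((R AND P) AND ((((P OR R) AND P) AND R) AND Q)))) AND (P OR R)

((((P OR R) AND P) AND R) AND (P OR ((R AND P) AND ((((P OR R) AND P) AND R) AND Q)))) AND (P OR R)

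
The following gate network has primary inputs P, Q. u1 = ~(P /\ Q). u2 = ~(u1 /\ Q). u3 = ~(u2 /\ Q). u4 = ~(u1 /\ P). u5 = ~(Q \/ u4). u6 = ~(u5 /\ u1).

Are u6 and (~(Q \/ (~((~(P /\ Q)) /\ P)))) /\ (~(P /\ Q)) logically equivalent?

u1 = ~(P /\ Q)
u4 = ~(u1 /\ P) = ~((~(P /\ Q)) /\ P)
u5 = ~(Q \/ u4) = ~(Q \/ (~((~(P /\ Q)) /\ P)))
u6 = ~(u5 /\ u1) = ~((~(Q \/ (~((~(P /\ Q)) /\ P)))) /\ (~(P /\ Q)))
At P=0, Q=0: circuit gives 1, formula gives 0.

No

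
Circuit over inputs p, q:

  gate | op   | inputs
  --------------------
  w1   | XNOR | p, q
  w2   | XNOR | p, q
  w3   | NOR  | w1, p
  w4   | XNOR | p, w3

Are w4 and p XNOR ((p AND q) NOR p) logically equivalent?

w1 = p XNOR q
w3 = w1 NOR p = (p XNOR q) NOR p
w4 = p XNOR w3 = p XNOR ((p XNOR q) NOR p)
At p=0, q=0: circuit gives 1, formula gives 0.

No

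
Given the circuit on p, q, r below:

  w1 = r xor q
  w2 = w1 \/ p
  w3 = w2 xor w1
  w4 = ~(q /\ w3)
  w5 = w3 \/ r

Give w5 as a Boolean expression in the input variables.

(((r xor q) \/ p) xor (r xor q)) \/ r

w1 = r xor q
w2 = w1 \/ p = (r xor q) \/ p
w3 = w2 xor w1 = ((r xor q) \/ p) xor (r xor q)
w5 = w3 \/ r = (((r xor q) \/ p) xor (r xor q)) \/ r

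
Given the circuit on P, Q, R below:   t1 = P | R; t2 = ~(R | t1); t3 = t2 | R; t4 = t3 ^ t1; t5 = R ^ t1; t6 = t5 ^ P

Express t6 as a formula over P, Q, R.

(R ^ (P | R)) ^ P

t1 = P | R
t5 = R ^ t1 = R ^ (P | R)
t6 = t5 ^ P = (R ^ (P | R)) ^ P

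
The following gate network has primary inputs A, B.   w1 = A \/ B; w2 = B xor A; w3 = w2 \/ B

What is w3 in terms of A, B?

w2 = B xor A
w3 = w2 \/ B = (B xor A) \/ B

(B xor A) \/ B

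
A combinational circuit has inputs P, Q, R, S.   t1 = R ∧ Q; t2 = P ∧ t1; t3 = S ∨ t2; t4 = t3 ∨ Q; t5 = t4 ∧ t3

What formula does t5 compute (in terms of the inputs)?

((S ∨ (P ∧ (R ∧ Q))) ∨ Q) ∧ (S ∨ (P ∧ (R ∧ Q)))

t1 = R ∧ Q
t2 = P ∧ t1 = P ∧ (R ∧ Q)
t3 = S ∨ t2 = S ∨ (P ∧ (R ∧ Q))
t4 = t3 ∨ Q = (S ∨ (P ∧ (R ∧ Q))) ∨ Q
t5 = t4 ∧ t3 = ((S ∨ (P ∧ (R ∧ Q))) ∨ Q) ∧ (S ∨ (P ∧ (R ∧ Q)))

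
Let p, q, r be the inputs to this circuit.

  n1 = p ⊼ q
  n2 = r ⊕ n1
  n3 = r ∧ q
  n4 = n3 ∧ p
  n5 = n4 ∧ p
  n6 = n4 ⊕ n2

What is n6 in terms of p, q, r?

n1 = p ⊼ q
n2 = r ⊕ n1 = r ⊕ (p ⊼ q)
n3 = r ∧ q
n4 = n3 ∧ p = (r ∧ q) ∧ p
n6 = n4 ⊕ n2 = ((r ∧ q) ∧ p) ⊕ (r ⊕ (p ⊼ q))

((r ∧ q) ∧ p) ⊕ (r ⊕ (p ⊼ q))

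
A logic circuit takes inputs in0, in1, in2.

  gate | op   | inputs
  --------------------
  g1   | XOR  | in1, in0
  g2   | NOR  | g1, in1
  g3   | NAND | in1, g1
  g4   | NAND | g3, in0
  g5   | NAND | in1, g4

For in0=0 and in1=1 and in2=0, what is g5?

0

g1 = 1 XOR 0 = 1
g3 = 1 NAND 1 = 0
g4 = 0 NAND 0 = 1
g5 = 1 NAND 1 = 0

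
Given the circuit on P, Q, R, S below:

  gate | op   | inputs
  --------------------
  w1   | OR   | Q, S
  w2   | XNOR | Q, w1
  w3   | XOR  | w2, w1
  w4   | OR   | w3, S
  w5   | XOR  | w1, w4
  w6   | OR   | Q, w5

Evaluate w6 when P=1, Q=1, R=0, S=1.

1

w1 = 1 OR 1 = 1
w2 = 1 XNOR 1 = 1
w3 = 1 XOR 1 = 0
w4 = 0 OR 1 = 1
w5 = 1 XOR 1 = 0
w6 = 1 OR 0 = 1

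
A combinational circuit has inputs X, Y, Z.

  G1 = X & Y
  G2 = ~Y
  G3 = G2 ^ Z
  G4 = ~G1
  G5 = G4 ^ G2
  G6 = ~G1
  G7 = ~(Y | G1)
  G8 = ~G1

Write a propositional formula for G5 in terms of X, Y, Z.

~(X & Y) ^ ~Y

G1 = X & Y
G2 = ~Y
G4 = ~G1 = ~(X & Y)
G5 = G4 ^ G2 = ~(X & Y) ^ ~Y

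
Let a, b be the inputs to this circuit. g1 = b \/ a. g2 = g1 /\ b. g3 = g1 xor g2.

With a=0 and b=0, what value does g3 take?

g1 = 0 \/ 0 = 0
g2 = 0 /\ 0 = 0
g3 = 0 xor 0 = 0

0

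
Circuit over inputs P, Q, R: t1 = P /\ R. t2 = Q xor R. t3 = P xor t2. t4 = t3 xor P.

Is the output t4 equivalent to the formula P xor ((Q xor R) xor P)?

t2 = Q xor R
t3 = P xor t2 = P xor (Q xor R)
t4 = t3 xor P = (P xor (Q xor R)) xor P
At P=0, Q=0, R=0: circuit gives 0, formula gives 0.
At P=0, Q=0, R=1: circuit gives 1, formula gives 1.
Agrees on all 8 inputs.

Yes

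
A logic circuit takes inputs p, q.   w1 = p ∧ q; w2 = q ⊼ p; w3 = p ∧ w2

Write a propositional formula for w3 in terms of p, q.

p ∧ (q ⊼ p)

w2 = q ⊼ p
w3 = p ∧ w2 = p ∧ (q ⊼ p)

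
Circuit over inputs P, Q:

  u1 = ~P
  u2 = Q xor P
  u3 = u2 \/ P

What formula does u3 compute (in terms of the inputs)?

u2 = Q xor P
u3 = u2 \/ P = (Q xor P) \/ P

(Q xor P) \/ P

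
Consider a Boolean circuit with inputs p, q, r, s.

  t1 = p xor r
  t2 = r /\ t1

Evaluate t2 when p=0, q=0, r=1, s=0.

1

t1 = 0 xor 1 = 1
t2 = 1 /\ 1 = 1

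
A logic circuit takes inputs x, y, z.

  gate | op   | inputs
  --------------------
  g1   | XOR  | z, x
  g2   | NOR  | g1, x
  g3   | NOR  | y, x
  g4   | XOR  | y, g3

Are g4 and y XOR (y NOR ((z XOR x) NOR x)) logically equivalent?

No

g3 = y NOR x
g4 = y XOR g3 = y XOR (y NOR x)
At x=0, y=0, z=0: circuit gives 1, formula gives 0.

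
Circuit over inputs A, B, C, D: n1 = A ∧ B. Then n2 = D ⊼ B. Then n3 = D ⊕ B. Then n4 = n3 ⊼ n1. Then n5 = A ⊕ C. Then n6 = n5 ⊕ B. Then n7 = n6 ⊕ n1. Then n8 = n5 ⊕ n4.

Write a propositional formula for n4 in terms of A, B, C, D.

(D ⊕ B) ⊼ (A ∧ B)

n1 = A ∧ B
n3 = D ⊕ B
n4 = n3 ⊼ n1 = (D ⊕ B) ⊼ (A ∧ B)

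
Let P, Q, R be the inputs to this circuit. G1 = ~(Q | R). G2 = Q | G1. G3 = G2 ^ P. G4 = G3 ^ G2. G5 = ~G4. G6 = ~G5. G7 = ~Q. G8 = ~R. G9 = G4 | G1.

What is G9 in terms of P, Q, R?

(((Q | (~(Q | R))) ^ P) ^ (Q | (~(Q | R)))) | (~(Q | R))

G1 = ~(Q | R)
G2 = Q | G1 = Q | (~(Q | R))
G3 = G2 ^ P = (Q | (~(Q | R))) ^ P
G4 = G3 ^ G2 = ((Q | (~(Q | R))) ^ P) ^ (Q | (~(Q | R)))
G9 = G4 | G1 = (((Q | (~(Q | R))) ^ P) ^ (Q | (~(Q | R)))) | (~(Q | R))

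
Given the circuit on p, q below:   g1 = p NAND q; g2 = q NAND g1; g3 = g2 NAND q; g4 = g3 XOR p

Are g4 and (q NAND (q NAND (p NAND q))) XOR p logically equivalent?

Yes

g1 = p NAND q
g2 = q NAND g1 = q NAND (p NAND q)
g3 = g2 NAND q = (q NAND (p NAND q)) NAND q
g4 = g3 XOR p = ((q NAND (p NAND q)) NAND q) XOR p
At p=1, q=0: circuit gives 0, formula gives 0.
At p=0, q=0: circuit gives 1, formula gives 1.
Agrees on all 4 inputs.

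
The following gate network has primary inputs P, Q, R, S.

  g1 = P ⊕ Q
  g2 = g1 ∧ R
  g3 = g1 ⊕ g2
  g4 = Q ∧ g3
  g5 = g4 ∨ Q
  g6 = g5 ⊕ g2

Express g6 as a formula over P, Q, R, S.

g1 = P ⊕ Q
g2 = g1 ∧ R = (P ⊕ Q) ∧ R
g3 = g1 ⊕ g2 = (P ⊕ Q) ⊕ ((P ⊕ Q) ∧ R)
g4 = Q ∧ g3 = Q ∧ ((P ⊕ Q) ⊕ ((P ⊕ Q) ∧ R))
g5 = g4 ∨ Q = (Q ∧ ((P ⊕ Q) ⊕ ((P ⊕ Q) ∧ R))) ∨ Q
g6 = g5 ⊕ g2 = ((Q ∧ ((P ⊕ Q) ⊕ ((P ⊕ Q) ∧ R))) ∨ Q) ⊕ ((P ⊕ Q) ∧ R)

((Q ∧ ((P ⊕ Q) ⊕ ((P ⊕ Q) ∧ R))) ∨ Q) ⊕ ((P ⊕ Q) ∧ R)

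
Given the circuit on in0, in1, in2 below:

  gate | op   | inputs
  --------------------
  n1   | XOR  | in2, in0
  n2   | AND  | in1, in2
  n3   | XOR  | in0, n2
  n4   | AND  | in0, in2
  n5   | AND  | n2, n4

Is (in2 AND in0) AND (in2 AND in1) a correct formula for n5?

Yes

n2 = in1 AND in2
n4 = in0 AND in2
n5 = n2 AND n4 = (in1 AND in2) AND (in0 AND in2)
At in0=0, in1=0, in2=0: circuit gives 0, formula gives 0.
At in0=1, in1=1, in2=1: circuit gives 1, formula gives 1.
Agrees on all 8 inputs.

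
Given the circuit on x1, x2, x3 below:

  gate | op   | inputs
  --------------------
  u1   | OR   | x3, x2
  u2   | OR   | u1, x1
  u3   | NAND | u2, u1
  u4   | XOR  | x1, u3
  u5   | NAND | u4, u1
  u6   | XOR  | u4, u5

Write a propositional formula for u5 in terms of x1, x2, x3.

(x1 XOR (((x3 OR x2) OR x1) NAND (x3 OR x2))) NAND (x3 OR x2)

u1 = x3 OR x2
u2 = u1 OR x1 = (x3 OR x2) OR x1
u3 = u2 NAND u1 = ((x3 OR x2) OR x1) NAND (x3 OR x2)
u4 = x1 XOR u3 = x1 XOR (((x3 OR x2) OR x1) NAND (x3 OR x2))
u5 = u4 NAND u1 = (x1 XOR (((x3 OR x2) OR x1) NAND (x3 OR x2))) NAND (x3 OR x2)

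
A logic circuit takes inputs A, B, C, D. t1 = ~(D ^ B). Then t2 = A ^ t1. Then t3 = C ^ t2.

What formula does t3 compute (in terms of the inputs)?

t1 = ~(D ^ B)
t2 = A ^ t1 = A ^ (~(D ^ B))
t3 = C ^ t2 = C ^ (A ^ (~(D ^ B)))

C ^ (A ^ (~(D ^ B)))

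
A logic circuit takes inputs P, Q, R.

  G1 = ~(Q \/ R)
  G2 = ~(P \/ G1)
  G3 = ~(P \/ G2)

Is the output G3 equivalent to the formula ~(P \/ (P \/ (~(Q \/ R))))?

G1 = ~(Q \/ R)
G2 = ~(P \/ G1) = ~(P \/ (~(Q \/ R)))
G3 = ~(P \/ G2) = ~(P \/ (~(P \/ (~(Q \/ R)))))
At P=0, Q=0, R=0: circuit gives 1, formula gives 0.

No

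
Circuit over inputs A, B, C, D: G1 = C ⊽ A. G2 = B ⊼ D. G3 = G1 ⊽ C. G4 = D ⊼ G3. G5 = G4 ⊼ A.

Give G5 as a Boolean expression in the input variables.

G1 = C ⊽ A
G3 = G1 ⊽ C = (C ⊽ A) ⊽ C
G4 = D ⊼ G3 = D ⊼ ((C ⊽ A) ⊽ C)
G5 = G4 ⊼ A = (D ⊼ ((C ⊽ A) ⊽ C)) ⊼ A

(D ⊼ ((C ⊽ A) ⊽ C)) ⊼ A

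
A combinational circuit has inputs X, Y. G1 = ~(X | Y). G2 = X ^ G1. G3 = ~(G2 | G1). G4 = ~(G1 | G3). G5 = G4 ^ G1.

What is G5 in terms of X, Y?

G1 = ~(X | Y)
G2 = X ^ G1 = X ^ (~(X | Y))
G3 = ~(G2 | G1) = ~((X ^ (~(X | Y))) | (~(X | Y)))
G4 = ~(G1 | G3) = ~((~(X | Y)) | (~((X ^ (~(X | Y))) | (~(X | Y)))))
G5 = G4 ^ G1 = (~((~(X | Y)) | (~((X ^ (~(X | Y))) | (~(X | Y)))))) ^ (~(X | Y))

(~((~(X | Y)) | (~((X ^ (~(X | Y))) | (~(X | Y)))))) ^ (~(X | Y))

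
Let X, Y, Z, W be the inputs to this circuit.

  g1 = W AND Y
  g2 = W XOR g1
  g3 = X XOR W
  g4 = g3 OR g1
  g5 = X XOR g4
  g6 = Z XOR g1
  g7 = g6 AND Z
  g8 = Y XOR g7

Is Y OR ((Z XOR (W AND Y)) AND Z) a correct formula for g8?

No

g1 = W AND Y
g6 = Z XOR g1 = Z XOR (W AND Y)
g7 = g6 AND Z = (Z XOR (W AND Y)) AND Z
g8 = Y XOR g7 = Y XOR ((Z XOR (W AND Y)) AND Z)
At X=0, Y=1, Z=1, W=0: circuit gives 0, formula gives 1.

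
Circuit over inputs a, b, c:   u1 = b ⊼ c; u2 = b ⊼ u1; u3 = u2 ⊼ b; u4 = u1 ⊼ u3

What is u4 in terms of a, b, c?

(b ⊼ c) ⊼ ((b ⊼ (b ⊼ c)) ⊼ b)

u1 = b ⊼ c
u2 = b ⊼ u1 = b ⊼ (b ⊼ c)
u3 = u2 ⊼ b = (b ⊼ (b ⊼ c)) ⊼ b
u4 = u1 ⊼ u3 = (b ⊼ c) ⊼ ((b ⊼ (b ⊼ c)) ⊼ b)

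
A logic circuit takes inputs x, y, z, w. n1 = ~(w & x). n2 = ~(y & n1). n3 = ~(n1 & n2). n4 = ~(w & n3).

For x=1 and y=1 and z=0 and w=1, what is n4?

0

n1 = ~(1 & 1) = 0
n2 = ~(1 & 0) = 1
n3 = ~(0 & 1) = 1
n4 = ~(1 & 1) = 0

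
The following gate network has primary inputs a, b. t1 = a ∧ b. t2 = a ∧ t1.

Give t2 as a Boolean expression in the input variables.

a ∧ (a ∧ b)

t1 = a ∧ b
t2 = a ∧ t1 = a ∧ (a ∧ b)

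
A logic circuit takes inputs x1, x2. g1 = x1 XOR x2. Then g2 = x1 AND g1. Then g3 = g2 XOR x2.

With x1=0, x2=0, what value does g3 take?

0

g1 = 0 XOR 0 = 0
g2 = 0 AND 0 = 0
g3 = 0 XOR 0 = 0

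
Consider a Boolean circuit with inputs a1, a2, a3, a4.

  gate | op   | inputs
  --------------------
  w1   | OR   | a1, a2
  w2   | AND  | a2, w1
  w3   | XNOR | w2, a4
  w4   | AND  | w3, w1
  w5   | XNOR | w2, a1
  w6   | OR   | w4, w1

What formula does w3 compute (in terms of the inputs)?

w1 = a1 OR a2
w2 = a2 AND w1 = a2 AND (a1 OR a2)
w3 = w2 XNOR a4 = (a2 AND (a1 OR a2)) XNOR a4

(a2 AND (a1 OR a2)) XNOR a4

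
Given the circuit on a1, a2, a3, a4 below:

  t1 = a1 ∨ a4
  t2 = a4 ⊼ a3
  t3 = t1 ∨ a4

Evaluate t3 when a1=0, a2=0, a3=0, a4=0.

0

t1 = 0 ∨ 0 = 0
t3 = 0 ∨ 0 = 0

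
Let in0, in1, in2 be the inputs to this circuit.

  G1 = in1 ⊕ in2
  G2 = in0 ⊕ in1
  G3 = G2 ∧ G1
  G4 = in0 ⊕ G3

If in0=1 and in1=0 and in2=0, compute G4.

G1 = 0 ⊕ 0 = 0
G2 = 1 ⊕ 0 = 1
G3 = 1 ∧ 0 = 0
G4 = 1 ⊕ 0 = 1

1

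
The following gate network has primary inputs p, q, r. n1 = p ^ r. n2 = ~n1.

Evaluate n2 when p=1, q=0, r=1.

1

n1 = 1 ^ 1 = 0
n2 = ~0 = 1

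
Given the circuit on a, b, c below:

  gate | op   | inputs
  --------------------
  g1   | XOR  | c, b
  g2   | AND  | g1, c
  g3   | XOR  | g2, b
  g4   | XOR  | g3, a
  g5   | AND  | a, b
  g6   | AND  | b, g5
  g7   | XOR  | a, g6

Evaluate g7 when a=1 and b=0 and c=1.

g5 = 1 AND 0 = 0
g6 = 0 AND 0 = 0
g7 = 1 XOR 0 = 1

1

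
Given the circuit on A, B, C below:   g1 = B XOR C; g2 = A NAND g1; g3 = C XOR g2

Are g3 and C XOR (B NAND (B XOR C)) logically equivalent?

No

g1 = B XOR C
g2 = A NAND g1 = A NAND (B XOR C)
g3 = C XOR g2 = C XOR (A NAND (B XOR C))
At A=0, B=1, C=0: circuit gives 1, formula gives 0.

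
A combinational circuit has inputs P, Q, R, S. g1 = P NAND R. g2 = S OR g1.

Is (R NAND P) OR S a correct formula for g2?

g1 = P NAND R
g2 = S OR g1 = S OR (P NAND R)
At P=1, Q=0, R=1, S=0: circuit gives 0, formula gives 0.
At P=0, Q=0, R=0, S=0: circuit gives 1, formula gives 1.
Agrees on all 16 inputs.

Yes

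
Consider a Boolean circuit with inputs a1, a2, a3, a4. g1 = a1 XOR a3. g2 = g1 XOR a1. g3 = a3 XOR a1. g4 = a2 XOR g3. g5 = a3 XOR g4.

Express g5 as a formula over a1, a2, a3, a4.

g3 = a3 XOR a1
g4 = a2 XOR g3 = a2 XOR (a3 XOR a1)
g5 = a3 XOR g4 = a3 XOR (a2 XOR (a3 XOR a1))

a3 XOR (a2 XOR (a3 XOR a1))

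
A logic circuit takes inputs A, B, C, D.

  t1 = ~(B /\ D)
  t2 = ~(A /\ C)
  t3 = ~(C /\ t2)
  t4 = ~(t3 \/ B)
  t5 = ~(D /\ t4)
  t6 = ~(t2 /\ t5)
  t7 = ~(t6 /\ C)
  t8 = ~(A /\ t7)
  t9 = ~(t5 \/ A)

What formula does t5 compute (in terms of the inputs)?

t2 = ~(A /\ C)
t3 = ~(C /\ t2) = ~(C /\ (~(A /\ C)))
t4 = ~(t3 \/ B) = ~((~(C /\ (~(A /\ C)))) \/ B)
t5 = ~(D /\ t4) = ~(D /\ (~((~(C /\ (~(A /\ C)))) \/ B)))

~(D /\ (~((~(C /\ (~(A /\ C)))) \/ B)))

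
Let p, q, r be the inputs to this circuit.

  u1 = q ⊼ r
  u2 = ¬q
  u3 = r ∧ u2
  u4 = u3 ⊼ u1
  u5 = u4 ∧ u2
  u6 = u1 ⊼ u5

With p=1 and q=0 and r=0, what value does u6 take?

u1 = 0 ⊼ 0 = 1
u2 = ¬0 = 1
u3 = 0 ∧ 1 = 0
u4 = 0 ⊼ 1 = 1
u5 = 1 ∧ 1 = 1
u6 = 1 ⊼ 1 = 0

0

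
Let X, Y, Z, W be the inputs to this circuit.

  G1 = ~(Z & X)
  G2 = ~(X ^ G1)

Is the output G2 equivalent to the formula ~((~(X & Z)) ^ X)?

G1 = ~(Z & X)
G2 = ~(X ^ G1) = ~(X ^ (~(Z & X)))
At X=0, Y=0, Z=0, W=0: circuit gives 0, formula gives 0.
At X=1, Y=0, Z=0, W=0: circuit gives 1, formula gives 1.
Agrees on all 16 inputs.

Yes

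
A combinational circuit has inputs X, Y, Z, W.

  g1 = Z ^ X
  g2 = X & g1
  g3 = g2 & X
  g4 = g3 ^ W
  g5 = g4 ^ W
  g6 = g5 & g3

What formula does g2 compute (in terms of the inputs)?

g1 = Z ^ X
g2 = X & g1 = X & (Z ^ X)

X & (Z ^ X)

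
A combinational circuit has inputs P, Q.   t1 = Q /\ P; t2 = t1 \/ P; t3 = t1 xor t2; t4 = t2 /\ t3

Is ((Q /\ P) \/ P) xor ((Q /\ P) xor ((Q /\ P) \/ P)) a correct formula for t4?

No

t1 = Q /\ P
t2 = t1 \/ P = (Q /\ P) \/ P
t3 = t1 xor t2 = (Q /\ P) xor ((Q /\ P) \/ P)
t4 = t2 /\ t3 = ((Q /\ P) \/ P) /\ ((Q /\ P) xor ((Q /\ P) \/ P))
At P=1, Q=0: circuit gives 1, formula gives 0.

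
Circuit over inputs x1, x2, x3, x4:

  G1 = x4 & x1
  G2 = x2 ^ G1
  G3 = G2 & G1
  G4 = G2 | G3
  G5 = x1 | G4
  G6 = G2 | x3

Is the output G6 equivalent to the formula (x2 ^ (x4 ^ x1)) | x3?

No

G1 = x4 & x1
G2 = x2 ^ G1 = x2 ^ (x4 & x1)
G6 = G2 | x3 = (x2 ^ (x4 & x1)) | x3
At x1=0, x2=0, x3=0, x4=1: circuit gives 0, formula gives 1.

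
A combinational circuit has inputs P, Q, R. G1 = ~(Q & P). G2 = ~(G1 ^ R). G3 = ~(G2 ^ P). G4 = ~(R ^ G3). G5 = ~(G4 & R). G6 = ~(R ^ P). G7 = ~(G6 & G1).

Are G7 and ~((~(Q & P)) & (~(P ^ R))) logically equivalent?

G1 = ~(Q & P)
G6 = ~(R ^ P)
G7 = ~(G6 & G1) = ~((~(R ^ P)) & (~(Q & P)))
At P=0, Q=0, R=0: circuit gives 0, formula gives 0.
At P=0, Q=0, R=1: circuit gives 1, formula gives 1.
Agrees on all 8 inputs.

Yes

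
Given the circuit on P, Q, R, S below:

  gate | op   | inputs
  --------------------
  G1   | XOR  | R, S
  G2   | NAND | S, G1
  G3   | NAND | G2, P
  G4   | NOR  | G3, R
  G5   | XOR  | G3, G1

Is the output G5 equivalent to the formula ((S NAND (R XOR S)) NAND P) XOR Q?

No

G1 = R XOR S
G2 = S NAND G1 = S NAND (R XOR S)
G3 = G2 NAND P = (S NAND (R XOR S)) NAND P
G5 = G3 XOR G1 = ((S NAND (R XOR S)) NAND P) XOR (R XOR S)
At P=0, Q=0, R=0, S=1: circuit gives 0, formula gives 1.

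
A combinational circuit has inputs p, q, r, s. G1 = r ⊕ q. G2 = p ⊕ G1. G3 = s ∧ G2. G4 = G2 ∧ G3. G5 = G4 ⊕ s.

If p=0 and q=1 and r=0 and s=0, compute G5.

0

G1 = 0 ⊕ 1 = 1
G2 = 0 ⊕ 1 = 1
G3 = 0 ∧ 1 = 0
G4 = 1 ∧ 0 = 0
G5 = 0 ⊕ 0 = 0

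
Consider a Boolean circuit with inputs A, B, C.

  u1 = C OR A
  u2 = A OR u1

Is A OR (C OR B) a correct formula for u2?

u1 = C OR A
u2 = A OR u1 = A OR (C OR A)
At A=0, B=1, C=0: circuit gives 0, formula gives 1.

No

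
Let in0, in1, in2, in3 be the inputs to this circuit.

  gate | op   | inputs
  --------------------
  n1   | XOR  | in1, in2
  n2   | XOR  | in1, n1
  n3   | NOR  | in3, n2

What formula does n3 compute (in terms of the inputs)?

n1 = in1 XOR in2
n2 = in1 XOR n1 = in1 XOR (in1 XOR in2)
n3 = in3 NOR n2 = in3 NOR (in1 XOR (in1 XOR in2))

in3 NOR (in1 XOR (in1 XOR in2))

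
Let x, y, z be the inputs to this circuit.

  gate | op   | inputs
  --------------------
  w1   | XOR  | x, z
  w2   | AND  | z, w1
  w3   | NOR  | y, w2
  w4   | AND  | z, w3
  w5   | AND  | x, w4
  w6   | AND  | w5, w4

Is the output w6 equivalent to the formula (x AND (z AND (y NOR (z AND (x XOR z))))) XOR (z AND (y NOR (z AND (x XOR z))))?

w1 = x XOR z
w2 = z AND w1 = z AND (x XOR z)
w3 = y NOR w2 = y NOR (z AND (x XOR z))
w4 = z AND w3 = z AND (y NOR (z AND (x XOR z)))
w5 = x AND w4 = x AND (z AND (y NOR (z AND (x XOR z))))
w6 = w5 AND w4 = (x AND (z AND (y NOR (z AND (x XOR z))))) AND (z AND (y NOR (z AND (x XOR z))))
At x=1, y=0, z=1: circuit gives 1, formula gives 0.

No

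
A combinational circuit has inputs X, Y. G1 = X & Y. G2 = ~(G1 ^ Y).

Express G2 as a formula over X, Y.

~((X & Y) ^ Y)

G1 = X & Y
G2 = ~(G1 ^ Y) = ~((X & Y) ^ Y)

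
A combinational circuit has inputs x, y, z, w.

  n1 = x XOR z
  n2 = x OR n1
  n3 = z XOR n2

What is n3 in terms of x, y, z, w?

n1 = x XOR z
n2 = x OR n1 = x OR (x XOR z)
n3 = z XOR n2 = z XOR (x OR (x XOR z))

z XOR (x OR (x XOR z))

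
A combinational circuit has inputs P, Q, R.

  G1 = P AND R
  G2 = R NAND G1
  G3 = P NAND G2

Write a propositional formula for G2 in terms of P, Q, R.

G1 = P AND R
G2 = R NAND G1 = R NAND (P AND R)

R NAND (P AND R)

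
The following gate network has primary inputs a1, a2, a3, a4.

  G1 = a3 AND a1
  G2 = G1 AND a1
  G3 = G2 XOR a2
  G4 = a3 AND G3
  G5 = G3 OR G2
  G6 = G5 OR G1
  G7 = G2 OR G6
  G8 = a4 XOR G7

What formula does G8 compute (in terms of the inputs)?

a4 XOR (((a3 AND a1) AND a1) OR (((((a3 AND a1) AND a1) XOR a2) OR ((a3 AND a1) AND a1)) OR (a3 AND a1)))

G1 = a3 AND a1
G2 = G1 AND a1 = (a3 AND a1) AND a1
G3 = G2 XOR a2 = ((a3 AND a1) AND a1) XOR a2
G5 = G3 OR G2 = (((a3 AND a1) AND a1) XOR a2) OR ((a3 AND a1) AND a1)
G6 = G5 OR G1 = ((((a3 AND a1) AND a1) XOR a2) OR ((a3 AND a1) AND a1)) OR (a3 AND a1)
G7 = G2 OR G6 = ((a3 AND a1) AND a1) OR (((((a3 AND a1) AND a1) XOR a2) OR ((a3 AND a1) AND a1)) OR (a3 AND a1))
G8 = a4 XOR G7 = a4 XOR (((a3 AND a1) AND a1) OR (((((a3 AND a1) AND a1) XOR a2) OR ((a3 AND a1) AND a1)) OR (a3 AND a1)))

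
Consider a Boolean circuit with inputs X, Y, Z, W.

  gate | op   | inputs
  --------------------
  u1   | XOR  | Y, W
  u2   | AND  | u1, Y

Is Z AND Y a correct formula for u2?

No

u1 = Y XOR W
u2 = u1 AND Y = (Y XOR W) AND Y
At X=0, Y=1, Z=0, W=0: circuit gives 1, formula gives 0.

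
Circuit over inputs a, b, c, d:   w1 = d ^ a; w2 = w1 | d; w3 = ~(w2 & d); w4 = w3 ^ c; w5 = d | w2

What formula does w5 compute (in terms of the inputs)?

d | ((d ^ a) | d)

w1 = d ^ a
w2 = w1 | d = (d ^ a) | d
w5 = d | w2 = d | ((d ^ a) | d)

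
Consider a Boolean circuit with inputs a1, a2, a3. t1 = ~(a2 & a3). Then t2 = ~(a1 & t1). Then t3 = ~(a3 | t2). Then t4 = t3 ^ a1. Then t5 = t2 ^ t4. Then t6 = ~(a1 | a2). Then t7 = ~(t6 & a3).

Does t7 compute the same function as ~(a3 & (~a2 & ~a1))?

t6 = ~(a1 | a2)
t7 = ~(t6 & a3) = ~((~(a1 | a2)) & a3)
At a1=0, a2=0, a3=1: circuit gives 0, formula gives 0.
At a1=0, a2=0, a3=0: circuit gives 1, formula gives 1.
Agrees on all 8 inputs.

Yes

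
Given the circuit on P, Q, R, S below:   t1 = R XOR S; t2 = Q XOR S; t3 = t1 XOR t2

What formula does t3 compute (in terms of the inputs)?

(R XOR S) XOR (Q XOR S)

t1 = R XOR S
t2 = Q XOR S
t3 = t1 XOR t2 = (R XOR S) XOR (Q XOR S)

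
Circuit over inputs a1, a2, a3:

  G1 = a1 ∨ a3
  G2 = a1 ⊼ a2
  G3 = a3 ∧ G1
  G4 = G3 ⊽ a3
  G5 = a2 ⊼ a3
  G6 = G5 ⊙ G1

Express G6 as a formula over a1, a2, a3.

(a2 ⊼ a3) ⊙ (a1 ∨ a3)

G1 = a1 ∨ a3
G5 = a2 ⊼ a3
G6 = G5 ⊙ G1 = (a2 ⊼ a3) ⊙ (a1 ∨ a3)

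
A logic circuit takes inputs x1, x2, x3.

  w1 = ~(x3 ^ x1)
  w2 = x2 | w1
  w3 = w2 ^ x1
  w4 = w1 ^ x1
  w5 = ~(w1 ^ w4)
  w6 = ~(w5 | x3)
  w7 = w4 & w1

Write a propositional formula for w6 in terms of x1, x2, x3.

~((~((~(x3 ^ x1)) ^ ((~(x3 ^ x1)) ^ x1))) | x3)

w1 = ~(x3 ^ x1)
w4 = w1 ^ x1 = (~(x3 ^ x1)) ^ x1
w5 = ~(w1 ^ w4) = ~((~(x3 ^ x1)) ^ ((~(x3 ^ x1)) ^ x1))
w6 = ~(w5 | x3) = ~((~((~(x3 ^ x1)) ^ ((~(x3 ^ x1)) ^ x1))) | x3)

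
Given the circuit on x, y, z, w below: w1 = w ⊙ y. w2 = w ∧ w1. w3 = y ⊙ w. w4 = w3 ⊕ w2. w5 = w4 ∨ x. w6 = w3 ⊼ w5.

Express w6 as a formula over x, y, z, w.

(y ⊙ w) ⊼ (((y ⊙ w) ⊕ (w ∧ (w ⊙ y))) ∨ x)

w1 = w ⊙ y
w2 = w ∧ w1 = w ∧ (w ⊙ y)
w3 = y ⊙ w
w4 = w3 ⊕ w2 = (y ⊙ w) ⊕ (w ∧ (w ⊙ y))
w5 = w4 ∨ x = ((y ⊙ w) ⊕ (w ∧ (w ⊙ y))) ∨ x
w6 = w3 ⊼ w5 = (y ⊙ w) ⊼ (((y ⊙ w) ⊕ (w ∧ (w ⊙ y))) ∨ x)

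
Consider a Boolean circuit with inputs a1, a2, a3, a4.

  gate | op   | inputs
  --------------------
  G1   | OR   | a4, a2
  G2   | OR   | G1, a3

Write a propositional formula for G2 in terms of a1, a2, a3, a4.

G1 = a4 OR a2
G2 = G1 OR a3 = (a4 OR a2) OR a3

(a4 OR a2) OR a3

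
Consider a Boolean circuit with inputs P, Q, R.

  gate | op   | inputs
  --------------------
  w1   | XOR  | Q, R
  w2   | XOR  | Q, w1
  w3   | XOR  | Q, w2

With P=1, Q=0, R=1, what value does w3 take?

1

w1 = 0 XOR 1 = 1
w2 = 0 XOR 1 = 1
w3 = 0 XOR 1 = 1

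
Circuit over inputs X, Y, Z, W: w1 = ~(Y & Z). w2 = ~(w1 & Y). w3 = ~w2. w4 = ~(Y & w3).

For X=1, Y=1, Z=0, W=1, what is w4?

0

w1 = ~(1 & 0) = 1
w2 = ~(1 & 1) = 0
w3 = ~0 = 1
w4 = ~(1 & 1) = 0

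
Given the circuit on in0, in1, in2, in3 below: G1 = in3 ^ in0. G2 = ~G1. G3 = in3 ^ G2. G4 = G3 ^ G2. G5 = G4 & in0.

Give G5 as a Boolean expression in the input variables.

G1 = in3 ^ in0
G2 = ~G1 = ~(in3 ^ in0)
G3 = in3 ^ G2 = in3 ^ ~(in3 ^ in0)
G4 = G3 ^ G2 = (in3 ^ ~(in3 ^ in0)) ^ ~(in3 ^ in0)
G5 = G4 & in0 = ((in3 ^ ~(in3 ^ in0)) ^ ~(in3 ^ in0)) & in0

((in3 ^ ~(in3 ^ in0)) ^ ~(in3 ^ in0)) & in0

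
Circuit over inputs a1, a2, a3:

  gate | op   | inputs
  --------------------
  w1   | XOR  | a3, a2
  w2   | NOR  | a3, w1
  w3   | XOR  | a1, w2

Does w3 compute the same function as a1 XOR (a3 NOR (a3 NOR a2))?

w1 = a3 XOR a2
w2 = a3 NOR w1 = a3 NOR (a3 XOR a2)
w3 = a1 XOR w2 = a1 XOR (a3 NOR (a3 XOR a2))
At a1=0, a2=0, a3=0: circuit gives 1, formula gives 0.

No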